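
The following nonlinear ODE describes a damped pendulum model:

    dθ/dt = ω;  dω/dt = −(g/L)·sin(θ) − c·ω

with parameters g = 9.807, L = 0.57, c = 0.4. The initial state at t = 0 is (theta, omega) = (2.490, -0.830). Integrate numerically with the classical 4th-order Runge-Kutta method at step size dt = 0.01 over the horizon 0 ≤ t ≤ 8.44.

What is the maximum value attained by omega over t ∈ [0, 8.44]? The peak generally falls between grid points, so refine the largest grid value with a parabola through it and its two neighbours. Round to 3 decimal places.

t=0.000: state=(2.490, -0.830)
step 1 (dt=0.01): k1=(-0.830, -10.102), k2=(-0.881, -10.139), k3=(-0.881, -10.142), k4=(-0.931, -10.182); state += dt/6·(k1+2k2+2k3+k4)
t=0.010: state=(2.481, -0.931)
t=0.020: state=(2.471, -1.034)
t=0.030: state=(2.461, -1.137)
continuing one RK4 step at a time; state shown every 50 steps (Δt=0.5):
t=0.500: state=(0.520, -7.085)
t=1.000: state=(-1.841, -0.620)
t=1.500: state=(-0.215, 6.101)
t=2.000: state=(1.475, -0.677)
t=2.500: state=(-0.427, -4.683)
t=3.000: state=(-0.976, 2.722)
t=3.500: state=(0.876, 2.118)
t=4.000: state=(0.238, -3.736)
t=4.500: state=(-0.853, 0.668)
t=5.000: state=(0.418, 2.541)
t=5.500: state=(0.386, -2.439)
t=6.000: state=(-0.627, -0.209)
t=6.500: state=(0.180, 2.177)
t=7.000: state=(0.367, -1.552)
t=7.500: state=(-0.443, -0.504)
t=8.000: state=(0.066, 1.700)
t=8.440: state=(0.357, -0.670)
largest grid value and its neighbours: omega(1.500)=6.10106, omega(1.510)=6.10812, omega(1.520)=6.10480
parabola through these three points peaks at t≈1.512 with omega≈6.10829

max omega = 6.108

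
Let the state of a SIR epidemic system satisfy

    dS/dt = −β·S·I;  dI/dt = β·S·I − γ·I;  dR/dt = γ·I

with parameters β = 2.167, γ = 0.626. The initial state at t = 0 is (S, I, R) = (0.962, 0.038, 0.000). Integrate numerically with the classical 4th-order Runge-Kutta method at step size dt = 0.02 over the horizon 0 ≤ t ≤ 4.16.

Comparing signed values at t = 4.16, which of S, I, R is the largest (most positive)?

largest component: R

t=0.000: state=(0.962, 0.038, 0.000)
step 1 (dt=0.02): k1=(-0.079, 0.055, 0.024), k2=(-0.080, 0.056, 0.024), k3=(-0.080, 0.056, 0.024), k4=(-0.081, 0.057, 0.024); state += dt/6·(k1+2k2+2k3+k4)
t=0.020: state=(0.960, 0.039, 0.000)
t=0.040: state=(0.959, 0.040, 0.001)
t=0.060: state=(0.957, 0.041, 0.001)
continuing one RK4 step at a time; state shown every 10 steps (Δt=0.2):
t=0.200: state=(0.944, 0.051, 0.006)
t=0.400: state=(0.920, 0.067, 0.013)
t=0.600: state=(0.890, 0.088, 0.022)
t=0.800: state=(0.852, 0.113, 0.035)
t=1.000: state=(0.807, 0.142, 0.051)
t=1.200: state=(0.753, 0.176, 0.071)
t=1.400: state=(0.692, 0.213, 0.095)
t=1.600: state=(0.626, 0.250, 0.124)
t=1.800: state=(0.557, 0.285, 0.158)
t=2.000: state=(0.489, 0.315, 0.195)
t=2.200: state=(0.425, 0.339, 0.236)
t=2.400: state=(0.365, 0.355, 0.280)
t=2.600: state=(0.312, 0.363, 0.325)
t=2.800: state=(0.267, 0.363, 0.370)
t=3.000: state=(0.228, 0.356, 0.415)
t=3.200: state=(0.196, 0.345, 0.459)
t=3.400: state=(0.170, 0.329, 0.502)
t=3.600: state=(0.148, 0.311, 0.542)
t=3.800: state=(0.130, 0.291, 0.579)
t=4.000: state=(0.115, 0.271, 0.614)
t=4.160: state=(0.105, 0.255, 0.641)
compare at T: S=0.105, I=0.255, R=0.641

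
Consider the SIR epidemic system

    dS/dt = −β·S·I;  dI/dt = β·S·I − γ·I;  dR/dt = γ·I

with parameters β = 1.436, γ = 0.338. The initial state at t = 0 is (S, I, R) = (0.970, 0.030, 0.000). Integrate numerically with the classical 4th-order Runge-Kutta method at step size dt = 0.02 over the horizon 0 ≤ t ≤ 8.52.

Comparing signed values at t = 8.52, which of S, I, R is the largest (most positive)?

largest component: R

t=0.000: state=(0.970, 0.030, 0.000)
step 1 (dt=0.02): k1=(-0.042, 0.032, 0.010), k2=(-0.042, 0.032, 0.010), k3=(-0.042, 0.032, 0.010), k4=(-0.043, 0.032, 0.010); state += dt/6·(k1+2k2+2k3+k4)
t=0.020: state=(0.969, 0.031, 0.000)
t=0.040: state=(0.968, 0.031, 0.000)
t=0.060: state=(0.967, 0.032, 0.001)
continuing one RK4 step at a time; state shown every 25 steps (Δt=0.5):
t=0.500: state=(0.943, 0.050, 0.007)
t=1.000: state=(0.900, 0.083, 0.018)
t=1.500: state=(0.834, 0.130, 0.035)
t=2.000: state=(0.743, 0.194, 0.063)
t=2.500: state=(0.630, 0.268, 0.102)
t=3.000: state=(0.506, 0.341, 0.153)
t=3.500: state=(0.388, 0.396, 0.216)
t=4.000: state=(0.288, 0.426, 0.286)
t=4.500: state=(0.212, 0.430, 0.358)
t=5.000: state=(0.156, 0.414, 0.430)
t=5.500: state=(0.117, 0.385, 0.498)
t=6.000: state=(0.090, 0.350, 0.560)
t=6.500: state=(0.071, 0.313, 0.616)
t=7.000: state=(0.057, 0.277, 0.666)
t=7.500: state=(0.048, 0.243, 0.710)
t=8.000: state=(0.040, 0.212, 0.748)
t=8.500: state=(0.035, 0.184, 0.781)
t=8.520: state=(0.035, 0.183, 0.783)
compare at T: S=0.035, I=0.183, R=0.783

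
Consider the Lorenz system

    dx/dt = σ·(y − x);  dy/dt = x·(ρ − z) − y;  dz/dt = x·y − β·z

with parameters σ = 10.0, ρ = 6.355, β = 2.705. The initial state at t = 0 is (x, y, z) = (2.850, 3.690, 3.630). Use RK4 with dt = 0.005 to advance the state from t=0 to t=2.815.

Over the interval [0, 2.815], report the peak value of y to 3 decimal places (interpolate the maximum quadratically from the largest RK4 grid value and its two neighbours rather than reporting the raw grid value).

max y = 4.764

t=0.000: state=(2.850, 3.690, 3.630)
step 1 (dt=0.005): k1=(8.400, 4.076, 0.697), k2=(8.292, 4.118, 0.799), k3=(8.296, 4.117, 0.798), k4=(8.191, 4.157, 0.899); state += dt/6·(k1+2k2+2k3+k4)
t=0.005: state=(2.891, 3.711, 3.634)
t=0.010: state=(2.932, 3.732, 3.639)
t=0.015: state=(2.971, 3.753, 3.645)
continuing one RK4 step at a time; state shown every 20 steps (Δt=0.1):
t=0.100: state=(3.545, 4.143, 3.883)
t=0.200: state=(4.080, 4.552, 4.432)
t=0.300: state=(4.468, 4.757, 5.145)
t=0.400: state=(4.635, 4.674, 5.825)
t=0.500: state=(4.550, 4.352, 6.271)
t=0.600: state=(4.272, 3.937, 6.386)
t=0.700: state=(3.922, 3.576, 6.213)
t=0.800: state=(3.611, 3.345, 5.874)
t=0.900: state=(3.401, 3.251, 5.487)
t=1.000: state=(3.310, 3.276, 5.140)
t=1.100: state=(3.327, 3.390, 4.888)
t=1.200: state=(3.429, 3.564, 4.758)
t=1.300: state=(3.586, 3.761, 4.757)
t=1.400: state=(3.766, 3.944, 4.874)
t=1.500: state=(3.931, 4.076, 5.076)
t=1.600: state=(4.046, 4.128, 5.313)
t=1.700: state=(4.090, 4.096, 5.524)
t=1.800: state=(4.061, 3.999, 5.663)
t=1.900: state=(3.975, 3.872, 5.706)
t=2.000: state=(3.865, 3.752, 5.661)
t=2.100: state=(3.759, 3.664, 5.554)
t=2.200: state=(3.681, 3.622, 5.422)
t=2.300: state=(3.643, 3.625, 5.298)
t=2.400: state=(3.644, 3.664, 5.204)
t=2.500: state=(3.679, 3.726, 5.156)
t=2.600: state=(3.734, 3.796, 5.156)
t=2.700: state=(3.797, 3.858, 5.198)
t=2.800: state=(3.852, 3.900, 5.267)
t=2.815: state=(3.859, 3.904, 5.279)
largest grid value and its neighbours: y(0.315)=4.76327, y(0.320)=4.76389, y(0.325)=4.76375
parabola through these three points peaks at t≈0.322 with y≈4.76393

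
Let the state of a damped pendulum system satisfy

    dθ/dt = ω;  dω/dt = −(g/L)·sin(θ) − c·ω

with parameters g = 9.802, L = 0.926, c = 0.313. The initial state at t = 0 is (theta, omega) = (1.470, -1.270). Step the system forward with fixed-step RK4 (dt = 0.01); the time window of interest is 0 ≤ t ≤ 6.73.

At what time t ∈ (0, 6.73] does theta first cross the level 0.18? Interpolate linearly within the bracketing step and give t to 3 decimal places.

t=0.000: state=(1.470, -1.270)
step 1 (dt=0.01): k1=(-1.270, -10.134), k2=(-1.321, -10.111), k3=(-1.321, -10.111), k4=(-1.371, -10.087); state += dt/6·(k1+2k2+2k3+k4)
t=0.010: state=(1.457, -1.371)
t=0.020: state=(1.443, -1.472)
t=0.030: state=(1.427, -1.572)
continuing one RK4 step at a time; state shown every 25 steps (Δt=0.25):
t=0.250: state=(0.856, -3.514)
t=0.420: state=(0.185, -4.197)
next step: t=0.430: state=(0.143, -4.202) — theta has crossed 0.18
linear interpolation between t=0.420 (0.18505) and t=0.430 (0.14305) → t≈0.421

t = 0.421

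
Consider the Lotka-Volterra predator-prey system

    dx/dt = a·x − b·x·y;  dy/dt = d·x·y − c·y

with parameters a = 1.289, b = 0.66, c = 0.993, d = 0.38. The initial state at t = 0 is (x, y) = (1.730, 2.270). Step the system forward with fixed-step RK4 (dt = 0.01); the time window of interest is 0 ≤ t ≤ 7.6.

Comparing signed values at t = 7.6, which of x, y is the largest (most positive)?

largest component: x

t=0.000: state=(1.730, 2.270)
step 1 (dt=0.01): k1=(-0.362, -0.762), k2=(-0.357, -0.762), k3=(-0.357, -0.762), k4=(-0.352, -0.762); state += dt/6·(k1+2k2+2k3+k4)
t=0.010: state=(1.726, 2.262)
t=0.020: state=(1.723, 2.255)
t=0.030: state=(1.720, 2.247)
continuing one RK4 step at a time; state shown every 25 steps (Δt=0.25):
t=0.250: state=(1.668, 2.080)
t=0.500: state=(1.658, 1.900)
t=0.750: state=(1.696, 1.738)
t=1.000: state=(1.778, 1.598)
t=1.250: state=(1.904, 1.485)
t=1.500: state=(2.072, 1.399)
t=1.750: state=(2.282, 1.341)
t=2.000: state=(2.531, 1.315)
t=2.250: state=(2.812, 1.322)
t=2.500: state=(3.111, 1.366)
t=2.750: state=(3.405, 1.453)
t=3.000: state=(3.660, 1.586)
t=3.250: state=(3.833, 1.768)
t=3.500: state=(3.881, 1.992)
t=3.750: state=(3.779, 2.239)
t=4.000: state=(3.534, 2.474)
t=4.250: state=(3.191, 2.658)
t=4.500: state=(2.813, 2.759)
t=4.750: state=(2.459, 2.764)
t=5.000: state=(2.163, 2.684)
t=5.250: state=(1.939, 2.543)
t=5.500: state=(1.784, 2.366)
t=5.750: state=(1.693, 2.177)
t=6.000: state=(1.657, 1.990)
t=6.250: state=(1.671, 1.818)
t=6.500: state=(1.730, 1.666)
t=6.750: state=(1.834, 1.539)
t=7.000: state=(1.981, 1.439)
t=7.250: state=(2.170, 1.367)
t=7.500: state=(2.400, 1.324)
t=7.600: state=(2.502, 1.316)
compare at T: x=2.502, y=1.316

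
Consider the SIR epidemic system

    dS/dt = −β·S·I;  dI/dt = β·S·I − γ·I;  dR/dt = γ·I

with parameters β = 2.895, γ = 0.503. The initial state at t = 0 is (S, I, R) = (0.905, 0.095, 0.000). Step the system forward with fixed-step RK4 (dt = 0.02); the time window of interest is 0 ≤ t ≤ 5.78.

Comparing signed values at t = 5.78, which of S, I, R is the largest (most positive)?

t=0.000: state=(0.905, 0.095, 0.000)
step 1 (dt=0.02): k1=(-0.249, 0.201, 0.048), k2=(-0.253, 0.205, 0.049), k3=(-0.254, 0.205, 0.049), k4=(-0.258, 0.208, 0.050); state += dt/6·(k1+2k2+2k3+k4)
t=0.020: state=(0.900, 0.099, 0.001)
t=0.040: state=(0.895, 0.103, 0.002)
t=0.060: state=(0.889, 0.108, 0.003)
continuing one RK4 step at a time; state shown every 10 steps (Δt=0.2):
t=0.200: state=(0.845, 0.143, 0.012)
t=0.400: state=(0.765, 0.206, 0.029)
t=0.600: state=(0.664, 0.282, 0.054)
t=0.800: state=(0.551, 0.363, 0.086)
t=1.000: state=(0.437, 0.436, 0.126)
t=1.200: state=(0.334, 0.493, 0.173)
t=1.400: state=(0.248, 0.527, 0.225)
t=1.600: state=(0.182, 0.539, 0.279)
t=1.800: state=(0.133, 0.534, 0.333)
t=2.000: state=(0.098, 0.516, 0.386)
t=2.200: state=(0.073, 0.490, 0.436)
t=2.400: state=(0.056, 0.460, 0.484)
t=2.600: state=(0.043, 0.428, 0.529)
t=2.800: state=(0.034, 0.396, 0.570)
t=3.000: state=(0.027, 0.364, 0.608)
t=3.200: state=(0.022, 0.334, 0.644)
t=3.400: state=(0.019, 0.306, 0.676)
t=3.600: state=(0.016, 0.279, 0.705)
t=3.800: state=(0.013, 0.255, 0.732)
t=4.000: state=(0.012, 0.232, 0.756)
t=4.200: state=(0.010, 0.211, 0.779)
t=4.400: state=(0.009, 0.192, 0.799)
t=4.600: state=(0.008, 0.174, 0.817)
t=4.800: state=(0.007, 0.158, 0.834)
t=5.000: state=(0.007, 0.144, 0.849)
t=5.200: state=(0.006, 0.131, 0.863)
t=5.400: state=(0.006, 0.119, 0.876)
t=5.600: state=(0.005, 0.108, 0.887)
t=5.780: state=(0.005, 0.098, 0.896)
compare at T: S=0.005, I=0.098, R=0.896

largest component: R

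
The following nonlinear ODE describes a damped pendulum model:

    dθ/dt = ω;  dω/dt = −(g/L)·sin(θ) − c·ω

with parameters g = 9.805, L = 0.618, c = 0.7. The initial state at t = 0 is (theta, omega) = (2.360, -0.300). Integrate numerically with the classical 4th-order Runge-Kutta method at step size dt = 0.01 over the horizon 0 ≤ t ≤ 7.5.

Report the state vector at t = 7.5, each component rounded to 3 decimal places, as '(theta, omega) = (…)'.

t=0.000: state=(2.360, -0.300)
step 1 (dt=0.01): k1=(-0.300, -10.966), k2=(-0.355, -10.944), k3=(-0.355, -10.948), k4=(-0.409, -10.929); state += dt/6·(k1+2k2+2k3+k4)
t=0.010: state=(2.356, -0.409)
t=0.020: state=(2.352, -0.519)
t=0.030: state=(2.346, -0.628)
continuing one RK4 step at a time; state shown every 25 steps (Δt=0.25):
t=0.250: state=(1.936, -3.167)
t=0.500: state=(0.758, -6.032)
t=0.750: state=(-0.729, -4.955)
t=1.000: state=(-1.465, -0.852)
t=1.250: state=(-1.196, 2.860)
t=1.500: state=(-0.184, 4.681)
t=1.750: state=(0.804, 2.672)
t=2.000: state=(1.036, -0.803)
t=2.250: state=(0.486, -3.262)
t=2.500: state=(-0.352, -2.903)
t=2.750: state=(-0.775, -0.326)
t=3.000: state=(-0.533, 2.067)
t=3.250: state=(0.092, 2.517)
t=3.500: state=(0.542, 0.844)
t=3.750: state=(0.484, -1.209)
t=4.000: state=(0.045, -1.995)
t=4.250: state=(-0.360, -1.012)
t=4.500: state=(-0.406, 0.628)
t=4.750: state=(-0.112, 1.504)
t=5.000: state=(0.227, 0.997)
t=5.250: state=(0.324, -0.249)
t=5.500: state=(0.138, -1.093)
t=5.750: state=(-0.133, -0.896)
t=6.000: state=(-0.249, 0.013)
t=6.250: state=(-0.140, 0.766)
t=6.500: state=(0.068, 0.762)
t=6.750: state=(0.186, 0.123)
t=7.000: state=(0.130, -0.515)
t=7.250: state=(-0.026, -0.622)
t=7.500: state=(-0.135, -0.192)

(theta, omega) = (-0.135, -0.192)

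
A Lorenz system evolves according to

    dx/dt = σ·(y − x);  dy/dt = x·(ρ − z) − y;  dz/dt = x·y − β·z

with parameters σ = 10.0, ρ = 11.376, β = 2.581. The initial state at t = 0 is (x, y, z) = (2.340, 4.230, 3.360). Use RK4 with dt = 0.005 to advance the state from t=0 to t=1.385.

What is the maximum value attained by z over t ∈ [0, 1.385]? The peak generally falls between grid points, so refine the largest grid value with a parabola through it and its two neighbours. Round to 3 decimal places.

max z = 15.349

t=0.000: state=(2.340, 4.230, 3.360)
step 1 (dt=0.005): k1=(18.900, 14.527, 1.226), k2=(18.791, 14.863, 1.505), k3=(18.802, 14.858, 1.504), k4=(18.703, 15.188, 1.785); state += dt/6·(k1+2k2+2k3+k4)
t=0.005: state=(2.434, 4.304, 3.368)
t=0.010: state=(2.527, 4.382, 3.378)
t=0.015: state=(2.620, 4.463, 3.391)
continuing one RK4 step at a time; state shown every 10 steps (Δt=0.05):
t=0.050: state=(3.261, 5.109, 3.570)
t=0.100: state=(4.222, 6.235, 4.138)
t=0.150: state=(5.280, 7.491, 5.175)
t=0.200: state=(6.409, 8.670, 6.781)
t=0.250: state=(7.482, 9.441, 8.943)
t=0.300: state=(8.283, 9.437, 11.398)
t=0.350: state=(8.563, 8.485, 13.606)
t=0.400: state=(8.195, 6.833, 14.997)
t=0.450: state=(7.271, 5.032, 15.336)
t=0.500: state=(6.061, 3.563, 14.813)
t=0.550: state=(4.857, 2.601, 13.796)
t=0.600: state=(3.847, 2.085, 12.595)
t=0.650: state=(3.102, 1.878, 11.387)
t=0.700: state=(2.612, 1.862, 10.256)
t=0.750: state=(2.336, 1.967, 9.233)
t=0.800: state=(2.229, 2.160, 8.335)
t=0.850: state=(2.257, 2.429, 7.566)
t=0.900: state=(2.396, 2.779, 6.933)
t=0.950: state=(2.638, 3.220, 6.447)
t=1.000: state=(2.979, 3.761, 6.126)
t=1.050: state=(3.421, 4.408, 5.997)
t=1.100: state=(3.965, 5.154, 6.100)
t=1.150: state=(4.605, 5.968, 6.483)
t=1.200: state=(5.316, 6.780, 7.187)
t=1.250: state=(6.045, 7.469, 8.227)
t=1.300: state=(6.705, 7.881, 9.544)
t=1.350: state=(7.181, 7.871, 10.976)
t=1.385: state=(7.345, 7.580, 11.914)
largest grid value and its neighbours: z(0.435)=15.34024, z(0.440)=15.34829, z(0.445)=15.34689
parabola through these three points peaks at t≈0.442 with z≈15.34888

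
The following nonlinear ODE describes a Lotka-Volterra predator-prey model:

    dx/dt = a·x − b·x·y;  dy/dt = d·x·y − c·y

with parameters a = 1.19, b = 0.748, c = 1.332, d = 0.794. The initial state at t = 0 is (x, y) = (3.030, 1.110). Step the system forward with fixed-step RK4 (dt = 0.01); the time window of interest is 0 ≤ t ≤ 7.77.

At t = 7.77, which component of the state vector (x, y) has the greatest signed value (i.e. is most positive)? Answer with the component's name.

t=0.000: state=(3.030, 1.110)
step 1 (dt=0.01): k1=(1.090, 1.192), k2=(1.078, 1.203), k3=(1.078, 1.203), k4=(1.066, 1.214); state += dt/6·(k1+2k2+2k3+k4)
t=0.010: state=(3.041, 1.122)
t=0.020: state=(3.051, 1.134)
t=0.030: state=(3.062, 1.147)
continuing one RK4 step at a time; state shown every 50 steps (Δt=0.5):
t=0.500: state=(3.125, 2.003)
t=1.000: state=(2.177, 3.018)
t=1.500: state=(1.236, 2.999)
t=2.000: state=(0.828, 2.288)
t=2.500: state=(0.731, 1.590)
t=3.000: state=(0.806, 1.103)
t=3.500: state=(1.027, 0.812)
t=4.000: state=(1.417, 0.673)
t=4.500: state=(2.006, 0.678)
t=5.000: state=(2.736, 0.891)
t=5.500: state=(3.214, 1.523)
t=6.000: state=(2.695, 2.629)
t=6.500: state=(1.597, 3.150)
t=7.000: state=(0.961, 2.639)
t=7.500: state=(0.749, 1.886)
t=7.770: state=(0.732, 1.541)
compare at T: x=0.732, y=1.541

largest component: y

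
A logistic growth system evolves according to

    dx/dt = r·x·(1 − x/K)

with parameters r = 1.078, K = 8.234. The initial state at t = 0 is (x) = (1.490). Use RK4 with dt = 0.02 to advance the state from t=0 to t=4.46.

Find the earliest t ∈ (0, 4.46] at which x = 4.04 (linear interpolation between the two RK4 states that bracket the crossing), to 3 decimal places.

t = 1.366

t=0.000: state=(1.490)
step 1 (dt=0.02): k1=(1.316), k2=(1.325), k3=(1.325), k4=(1.334); state += dt/6·(k1+2k2+2k3+k4)
t=0.020: state=(1.516)
t=0.040: state=(1.543)
t=0.060: state=(1.571)
continuing one RK4 step at a time; state shown every 10 steps (Δt=0.2):
t=0.200: state=(1.771)
t=0.400: state=(2.089)
t=0.600: state=(2.443)
t=0.800: state=(2.829)
t=1.000: state=(3.242)
t=1.200: state=(3.674)
t=1.360: state=(4.027)
next step: t=1.380: state=(4.071) — x has crossed 4.04
linear interpolation between t=1.360 (4.02686) and t=1.380 (4.07123) → t≈1.366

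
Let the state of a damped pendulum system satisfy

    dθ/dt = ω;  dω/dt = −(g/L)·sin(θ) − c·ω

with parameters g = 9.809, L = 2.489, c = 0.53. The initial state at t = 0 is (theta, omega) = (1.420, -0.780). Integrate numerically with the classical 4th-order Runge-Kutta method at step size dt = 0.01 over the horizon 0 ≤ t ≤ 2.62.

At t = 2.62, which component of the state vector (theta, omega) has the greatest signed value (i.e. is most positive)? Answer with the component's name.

t=0.000: state=(1.420, -0.780)
step 1 (dt=0.01): k1=(-0.780, -3.483), k2=(-0.797, -3.471), k3=(-0.797, -3.471), k4=(-0.815, -3.460); state += dt/6·(k1+2k2+2k3+k4)
t=0.010: state=(1.412, -0.815)
t=0.020: state=(1.404, -0.849)
t=0.030: state=(1.395, -0.883)
continuing one RK4 step at a time; state shown every 10 steps (Δt=0.1):
t=0.100: state=(1.325, -1.116)
t=0.200: state=(1.198, -1.424)
t=0.300: state=(1.041, -1.696)
t=0.400: state=(0.860, -1.921)
t=0.500: state=(0.659, -2.085)
t=0.600: state=(0.445, -2.179)
t=0.700: state=(0.226, -2.192)
t=0.800: state=(0.010, -2.124)
t=0.900: state=(-0.196, -1.977)
t=1.000: state=(-0.384, -1.765)
t=1.100: state=(-0.547, -1.501)
t=1.200: state=(-0.683, -1.201)
t=1.300: state=(-0.787, -0.881)
t=1.400: state=(-0.858, -0.554)
t=1.500: state=(-0.898, -0.229)
t=1.600: state=(-0.905, 0.084)
t=1.700: state=(-0.881, 0.380)
t=1.800: state=(-0.830, 0.650)
t=1.900: state=(-0.752, 0.890)
t=2.000: state=(-0.653, 1.092)
t=2.100: state=(-0.535, 1.251)
t=2.200: state=(-0.404, 1.360)
t=2.300: state=(-0.265, 1.416)
t=2.400: state=(-0.123, 1.416)
t=2.500: state=(0.016, 1.363)
t=2.600: state=(0.148, 1.261)
t=2.620: state=(0.173, 1.235)
compare at T: theta=0.173, omega=1.235

largest component: omega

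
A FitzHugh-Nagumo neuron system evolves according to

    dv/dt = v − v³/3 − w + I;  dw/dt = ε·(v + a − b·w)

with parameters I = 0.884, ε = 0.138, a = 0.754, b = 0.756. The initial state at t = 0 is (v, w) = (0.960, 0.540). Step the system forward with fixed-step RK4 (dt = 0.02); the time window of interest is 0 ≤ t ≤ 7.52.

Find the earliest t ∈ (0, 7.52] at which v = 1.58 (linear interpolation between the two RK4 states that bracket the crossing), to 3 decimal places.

t=0.000: state=(0.960, 0.540)
step 1 (dt=0.02): k1=(1.009, 0.180), k2=(1.008, 0.181), k3=(1.008, 0.181), k4=(1.007, 0.183); state += dt/6·(k1+2k2+2k3+k4)
t=0.020: state=(0.980, 0.544)
t=0.040: state=(1.000, 0.547)
t=0.060: state=(1.020, 0.551)
continuing one RK4 step at a time; state shown every 25 steps (Δt=0.5):
t=0.500: state=(1.409, 0.644)
t=0.780: state=(1.572, 0.711)
next step: t=0.800: state=(1.581, 0.716) — v has crossed 1.58
linear interpolation between t=0.780 (1.57245) and t=0.800 (1.58126) → t≈0.797

t = 0.797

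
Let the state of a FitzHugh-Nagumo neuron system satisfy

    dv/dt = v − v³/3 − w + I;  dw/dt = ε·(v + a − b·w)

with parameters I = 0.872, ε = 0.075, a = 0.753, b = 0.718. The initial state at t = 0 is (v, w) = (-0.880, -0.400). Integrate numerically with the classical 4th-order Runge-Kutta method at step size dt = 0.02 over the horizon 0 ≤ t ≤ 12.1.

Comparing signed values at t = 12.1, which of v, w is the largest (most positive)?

largest component: v

t=0.000: state=(-0.880, -0.400)
step 1 (dt=0.02): k1=(0.619, 0.012), k2=(0.620, 0.012), k3=(0.620, 0.012), k4=(0.622, 0.013); state += dt/6·(k1+2k2+2k3+k4)
t=0.020: state=(-0.868, -0.400)
t=0.040: state=(-0.855, -0.399)
t=0.060: state=(-0.843, -0.399)
continuing one RK4 step at a time; state shown every 25 steps (Δt=0.5):
t=0.500: state=(-0.540, -0.388)
t=1.000: state=(-0.068, -0.362)
t=1.500: state=(0.665, -0.314)
t=2.000: state=(1.532, -0.237)
t=2.500: state=(1.976, -0.136)
t=3.000: state=(2.065, -0.029)
t=3.500: state=(2.056, 0.076)
t=4.000: state=(2.029, 0.177)
t=4.500: state=(1.998, 0.275)
t=5.000: state=(1.966, 0.369)
t=5.500: state=(1.934, 0.459)
t=6.000: state=(1.902, 0.546)
t=6.500: state=(1.869, 0.629)
t=7.000: state=(1.837, 0.709)
t=7.500: state=(1.804, 0.785)
t=8.000: state=(1.771, 0.858)
t=8.500: state=(1.738, 0.928)
t=9.000: state=(1.704, 0.995)
t=9.500: state=(1.670, 1.059)
t=10.000: state=(1.635, 1.120)
t=10.500: state=(1.600, 1.178)
t=11.000: state=(1.564, 1.233)
t=11.500: state=(1.528, 1.285)
t=12.000: state=(1.490, 1.335)
t=12.100: state=(1.483, 1.344)
compare at T: v=1.483, w=1.344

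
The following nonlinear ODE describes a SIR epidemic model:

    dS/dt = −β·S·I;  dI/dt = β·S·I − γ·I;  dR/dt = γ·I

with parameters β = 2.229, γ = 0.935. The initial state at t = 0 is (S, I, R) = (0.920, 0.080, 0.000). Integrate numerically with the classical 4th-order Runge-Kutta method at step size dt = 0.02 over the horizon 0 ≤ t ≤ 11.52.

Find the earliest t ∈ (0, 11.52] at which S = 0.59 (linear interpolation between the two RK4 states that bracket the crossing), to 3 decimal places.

t=0.000: state=(0.920, 0.080, 0.000)
step 1 (dt=0.02): k1=(-0.164, 0.089, 0.075), k2=(-0.166, 0.090, 0.076), k3=(-0.166, 0.090, 0.076), k4=(-0.167, 0.091, 0.076); state += dt/6·(k1+2k2+2k3+k4)
t=0.020: state=(0.917, 0.082, 0.002)
t=0.040: state=(0.913, 0.084, 0.003)
t=0.060: state=(0.910, 0.085, 0.005)
continuing one RK4 step at a time; state shown every 25 steps (Δt=0.5):
t=0.500: state=(0.818, 0.133, 0.049)
t=1.000: state=(0.683, 0.192, 0.125)
t=1.300: state=(0.594, 0.222, 0.183)
next step: t=1.320: state=(0.588, 0.224, 0.188) — S has crossed 0.59
linear interpolation between t=1.300 (0.59412) and t=1.320 (0.58824) → t≈1.314

t = 1.314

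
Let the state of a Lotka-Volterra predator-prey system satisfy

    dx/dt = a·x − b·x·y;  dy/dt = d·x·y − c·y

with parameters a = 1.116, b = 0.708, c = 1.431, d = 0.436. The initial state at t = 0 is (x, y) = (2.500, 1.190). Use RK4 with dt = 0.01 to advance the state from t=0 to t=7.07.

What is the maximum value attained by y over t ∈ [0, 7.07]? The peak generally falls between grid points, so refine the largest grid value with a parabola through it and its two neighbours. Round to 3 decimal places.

t=0.000: state=(2.500, 1.190)
step 1 (dt=0.01): k1=(0.684, -0.406), k2=(0.688, -0.403), k3=(0.688, -0.403), k4=(0.693, -0.401); state += dt/6·(k1+2k2+2k3+k4)
t=0.010: state=(2.507, 1.186)
t=0.020: state=(2.514, 1.182)
t=0.030: state=(2.521, 1.178)
continuing one RK4 step at a time; state shown every 25 steps (Δt=0.25):
t=0.250: state=(2.699, 1.104)
t=0.500: state=(2.949, 1.050)
t=0.750: state=(3.245, 1.029)
t=1.000: state=(3.573, 1.043)
t=1.250: state=(3.911, 1.096)
t=1.500: state=(4.224, 1.195)
t=1.750: state=(4.463, 1.342)
t=2.000: state=(4.575, 1.538)
t=2.250: state=(4.514, 1.768)
t=2.500: state=(4.274, 1.999)
t=2.750: state=(3.897, 2.184)
t=3.000: state=(3.465, 2.281)
t=3.250: state=(3.055, 2.275)
t=3.500: state=(2.720, 2.177)
t=3.750: state=(2.479, 2.019)
t=4.000: state=(2.329, 1.834)
t=4.250: state=(2.263, 1.646)
t=4.500: state=(2.271, 1.472)
t=4.750: state=(2.345, 1.323)
t=5.000: state=(2.479, 1.203)
t=5.250: state=(2.671, 1.113)
t=5.500: state=(2.916, 1.055)
t=5.750: state=(3.207, 1.029)
t=6.000: state=(3.531, 1.039)
t=6.250: state=(3.870, 1.087)
t=6.500: state=(4.188, 1.180)
t=6.750: state=(4.440, 1.322)
t=7.000: state=(4.570, 1.512)
t=7.070: state=(4.578, 1.573)
largest grid value and its neighbours: y(3.100)=2.29106, y(3.110)=2.29110, y(3.120)=2.29097
parabola through these three points peaks at t≈3.107 with y≈2.29111

max y = 2.291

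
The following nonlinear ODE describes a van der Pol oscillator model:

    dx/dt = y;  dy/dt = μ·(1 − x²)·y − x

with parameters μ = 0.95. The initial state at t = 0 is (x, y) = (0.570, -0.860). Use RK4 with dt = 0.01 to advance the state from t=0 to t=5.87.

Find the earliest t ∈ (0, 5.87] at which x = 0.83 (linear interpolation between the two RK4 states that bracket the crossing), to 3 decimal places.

t = 4.036

t=0.000: state=(0.570, -0.860)
step 1 (dt=0.01): k1=(-0.860, -1.122), k2=(-0.866, -1.125), k3=(-0.866, -1.125), k4=(-0.871, -1.128); state += dt/6·(k1+2k2+2k3+k4)
t=0.010: state=(0.561, -0.871)
t=0.020: state=(0.553, -0.883)
t=0.030: state=(0.544, -0.894)
continuing one RK4 step at a time; state shown every 20 steps (Δt=0.2):
t=0.200: state=(0.375, -1.099)
t=0.400: state=(0.128, -1.368)
t=0.600: state=(-0.173, -1.649)
t=0.800: state=(-0.527, -1.871)
t=1.000: state=(-0.909, -1.899)
t=1.200: state=(-1.266, -1.615)
t=1.400: state=(-1.538, -1.082)
t=1.600: state=(-1.696, -0.513)
t=1.800: state=(-1.751, -0.064)
t=2.000: state=(-1.731, 0.246)
t=2.200: state=(-1.659, 0.459)
t=2.400: state=(-1.551, 0.618)
t=2.600: state=(-1.413, 0.758)
t=2.800: state=(-1.248, 0.903)
t=3.000: state=(-1.051, 1.073)
t=3.200: state=(-0.815, 1.288)
t=3.400: state=(-0.531, 1.570)
t=3.600: state=(-0.182, 1.928)
t=3.800: state=(0.243, 2.320)
t=4.000: state=(0.737, 2.570)
t=4.030: state=(0.814, 2.576)
next step: t=4.040: state=(0.840, 2.576) — x has crossed 0.83
linear interpolation between t=4.030 (0.81392) and t=4.040 (0.83968) → t≈4.036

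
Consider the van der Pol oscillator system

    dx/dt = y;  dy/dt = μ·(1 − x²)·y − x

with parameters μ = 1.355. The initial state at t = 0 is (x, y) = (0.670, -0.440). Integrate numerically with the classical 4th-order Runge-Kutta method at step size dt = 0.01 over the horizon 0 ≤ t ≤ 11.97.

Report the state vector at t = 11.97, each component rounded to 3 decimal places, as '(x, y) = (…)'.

t=0.000: state=(0.670, -0.440)
step 1 (dt=0.01): k1=(-0.440, -0.999), k2=(-0.445, -1.002), k3=(-0.445, -1.002), k4=(-0.450, -1.005); state += dt/6·(k1+2k2+2k3+k4)
t=0.010: state=(0.666, -0.450)
t=0.020: state=(0.661, -0.460)
t=0.030: state=(0.656, -0.470)
continuing one RK4 step at a time; state shown every 50 steps (Δt=0.5):
t=0.500: state=(0.306, -1.067)
t=1.000: state=(-0.463, -2.033)
t=1.500: state=(-1.477, -1.500)
t=2.000: state=(-1.785, 0.045)
t=2.500: state=(-1.627, 0.497)
t=3.000: state=(-1.318, 0.746)
t=3.500: state=(-0.852, 1.174)
t=4.000: state=(-0.037, 2.243)
t=4.500: state=(1.357, 2.686)
t=5.000: state=(2.005, 0.156)
t=5.500: state=(1.896, -0.418)
t=6.000: state=(1.645, -0.578)
t=6.500: state=(1.311, -0.780)
t=7.000: state=(0.828, -1.217)
t=7.500: state=(-0.020, -2.334)
t=8.000: state=(-1.430, -2.571)
t=8.500: state=(-2.012, -0.088)
t=9.000: state=(-1.888, 0.428)
t=9.500: state=(-1.633, 0.585)
t=10.000: state=(-1.295, 0.792)
t=10.500: state=(-0.802, 1.245)
t=11.000: state=(0.069, 2.400)
t=11.500: state=(1.482, 2.461)
t=11.970: state=(2.011, 0.110)

(x, y) = (2.011, 0.110)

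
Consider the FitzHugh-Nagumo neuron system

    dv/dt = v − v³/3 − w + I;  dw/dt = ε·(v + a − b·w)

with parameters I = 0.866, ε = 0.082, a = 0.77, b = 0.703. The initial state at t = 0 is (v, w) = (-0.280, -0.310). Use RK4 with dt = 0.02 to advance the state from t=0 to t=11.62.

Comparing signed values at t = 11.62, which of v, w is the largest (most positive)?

largest component: w

t=0.000: state=(-0.280, -0.310)
step 1 (dt=0.02): k1=(0.903, 0.058), k2=(0.911, 0.059), k3=(0.911, 0.059), k4=(0.919, 0.059); state += dt/6·(k1+2k2+2k3+k4)
t=0.020: state=(-0.262, -0.309)
t=0.040: state=(-0.243, -0.308)
t=0.060: state=(-0.224, -0.306)
continuing one RK4 step at a time; state shown every 25 steps (Δt=0.5):
t=0.500: state=(0.291, -0.271)
t=1.000: state=(1.114, -0.204)
t=1.500: state=(1.790, -0.107)
t=2.000: state=(2.012, 0.005)
t=2.500: state=(2.034, 0.118)
t=3.000: state=(2.011, 0.228)
t=3.500: state=(1.978, 0.333)
t=4.000: state=(1.943, 0.434)
t=4.500: state=(1.908, 0.531)
t=5.000: state=(1.872, 0.623)
t=5.500: state=(1.836, 0.711)
t=6.000: state=(1.800, 0.796)
t=6.500: state=(1.763, 0.876)
t=7.000: state=(1.726, 0.953)
t=7.500: state=(1.688, 1.026)
t=8.000: state=(1.650, 1.096)
t=8.500: state=(1.611, 1.161)
t=9.000: state=(1.572, 1.224)
t=9.500: state=(1.531, 1.283)
t=10.000: state=(1.489, 1.339)
t=10.500: state=(1.446, 1.391)
t=11.000: state=(1.402, 1.440)
t=11.500: state=(1.356, 1.486)
t=11.620: state=(1.344, 1.497)
compare at T: v=1.344, w=1.497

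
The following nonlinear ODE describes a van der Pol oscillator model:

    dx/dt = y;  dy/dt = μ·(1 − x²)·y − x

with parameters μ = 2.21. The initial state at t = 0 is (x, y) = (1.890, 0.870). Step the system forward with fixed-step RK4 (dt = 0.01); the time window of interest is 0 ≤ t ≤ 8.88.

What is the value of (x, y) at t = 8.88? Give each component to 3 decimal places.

t=0.000: state=(1.890, 0.870)
step 1 (dt=0.01): k1=(0.870, -6.835), k2=(0.836, -6.676), k3=(0.837, -6.679), k4=(0.803, -6.520); state += dt/6·(k1+2k2+2k3+k4)
t=0.010: state=(1.898, 0.803)
t=0.020: state=(1.906, 0.740)
t=0.030: state=(1.913, 0.679)
continuing one RK4 step at a time; state shown every 50 steps (Δt=0.5):
t=0.500: state=(1.918, -0.262)
t=1.000: state=(1.760, -0.352)
t=1.500: state=(1.566, -0.428)
t=2.000: state=(1.322, -0.565)
t=2.500: state=(0.971, -0.893)
t=3.000: state=(0.300, -2.063)
t=3.500: state=(-1.360, -3.639)
t=4.000: state=(-2.020, 0.051)
t=4.500: state=(-1.905, 0.306)
t=5.000: state=(-1.738, 0.362)
t=5.500: state=(-1.539, 0.441)
t=6.000: state=(-1.285, 0.591)
t=6.500: state=(-0.912, 0.967)
t=7.000: state=(-0.160, 2.369)
t=7.500: state=(1.570, 3.011)
t=8.000: state=(2.014, -0.137)
t=8.500: state=(1.885, -0.313)
t=8.880: state=(1.758, -0.355)

(x, y) = (1.758, -0.355)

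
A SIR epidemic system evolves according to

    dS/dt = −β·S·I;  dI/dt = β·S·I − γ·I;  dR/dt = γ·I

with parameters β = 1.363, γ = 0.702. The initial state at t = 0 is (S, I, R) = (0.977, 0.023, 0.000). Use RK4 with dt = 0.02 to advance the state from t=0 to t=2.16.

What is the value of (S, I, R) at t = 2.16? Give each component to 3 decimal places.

(S, I, R) = (0.853, 0.077, 0.070)

t=0.000: state=(0.977, 0.023, 0.000)
step 1 (dt=0.02): k1=(-0.031, 0.014, 0.016), k2=(-0.031, 0.015, 0.016), k3=(-0.031, 0.015, 0.016), k4=(-0.031, 0.015, 0.016); state += dt/6·(k1+2k2+2k3+k4)
t=0.020: state=(0.976, 0.023, 0.000)
t=0.040: state=(0.976, 0.024, 0.001)
t=0.060: state=(0.975, 0.024, 0.001)
continuing one RK4 step at a time; state shown every 5 steps (Δt=0.1):
t=0.100: state=(0.974, 0.024, 0.002)
t=0.200: state=(0.970, 0.026, 0.003)
t=0.300: state=(0.967, 0.028, 0.005)
t=0.400: state=(0.963, 0.029, 0.007)
t=0.500: state=(0.959, 0.031, 0.009)
t=0.600: state=(0.955, 0.033, 0.012)
t=0.700: state=(0.951, 0.035, 0.014)
t=0.800: state=(0.946, 0.037, 0.017)
t=0.900: state=(0.941, 0.040, 0.019)
t=1.000: state=(0.936, 0.042, 0.022)
t=1.100: state=(0.930, 0.045, 0.025)
t=1.200: state=(0.924, 0.047, 0.029)
t=1.300: state=(0.918, 0.050, 0.032)
t=1.400: state=(0.912, 0.053, 0.036)
t=1.500: state=(0.905, 0.055, 0.039)
t=1.600: state=(0.898, 0.058, 0.043)
t=1.700: state=(0.891, 0.062, 0.048)
t=1.800: state=(0.883, 0.065, 0.052)
t=1.900: state=(0.875, 0.068, 0.057)
t=2.000: state=(0.867, 0.071, 0.062)
t=2.100: state=(0.858, 0.075, 0.067)
t=2.160: state=(0.853, 0.077, 0.070)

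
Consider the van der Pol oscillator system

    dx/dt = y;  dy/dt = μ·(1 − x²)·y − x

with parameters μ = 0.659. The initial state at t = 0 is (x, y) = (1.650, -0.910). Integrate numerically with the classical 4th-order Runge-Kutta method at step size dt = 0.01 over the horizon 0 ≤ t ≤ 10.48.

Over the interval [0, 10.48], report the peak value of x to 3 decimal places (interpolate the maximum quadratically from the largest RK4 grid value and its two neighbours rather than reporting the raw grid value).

max x = 2.006

t=0.000: state=(1.650, -0.910)
step 1 (dt=0.01): k1=(-0.910, -0.617), k2=(-0.913, -0.618), k3=(-0.913, -0.618), k4=(-0.916, -0.619); state += dt/6·(k1+2k2+2k3+k4)
t=0.010: state=(1.641, -0.916)
t=0.020: state=(1.632, -0.922)
t=0.030: state=(1.622, -0.929)
continuing one RK4 step at a time; state shown every 50 steps (Δt=0.5):
t=0.500: state=(1.110, -1.277)
t=1.000: state=(0.334, -1.869)
t=1.500: state=(-0.761, -2.391)
t=2.000: state=(-1.760, -1.294)
t=2.500: state=(-2.015, 0.111)
t=3.000: state=(-1.794, 0.692)
t=3.500: state=(-1.357, 1.055)
t=4.000: state=(-0.718, 1.538)
t=4.500: state=(0.218, 2.210)
t=5.000: state=(1.355, 2.019)
t=5.500: state=(1.970, 0.426)
t=6.000: state=(1.921, -0.476)
t=6.500: state=(1.574, -0.885)
t=7.000: state=(1.036, -1.289)
t=7.500: state=(0.248, -1.901)
t=8.000: state=(-0.850, -2.346)
t=8.500: state=(-1.793, -1.150)
t=9.000: state=(-1.996, 0.172)
t=9.500: state=(-1.755, 0.720)
t=10.000: state=(-1.303, 1.089)
t=10.480: state=(-0.674, 1.569)
largest grid value and its neighbours: x(5.670)=2.00572, x(5.680)=2.00579, x(5.690)=2.00566
parabola through these three points peaks at t≈5.679 with x≈2.00579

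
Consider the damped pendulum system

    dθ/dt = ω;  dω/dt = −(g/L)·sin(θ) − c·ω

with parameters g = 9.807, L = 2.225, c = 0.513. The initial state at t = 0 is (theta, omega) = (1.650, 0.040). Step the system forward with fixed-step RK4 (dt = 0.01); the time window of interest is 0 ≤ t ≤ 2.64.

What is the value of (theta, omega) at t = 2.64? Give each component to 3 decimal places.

(theta, omega) = (0.055, 1.616)

t=0.000: state=(1.650, 0.040)
step 1 (dt=0.01): k1=(0.040, -4.414), k2=(0.018, -4.403), k3=(0.018, -4.403), k4=(-0.004, -4.392); state += dt/6·(k1+2k2+2k3+k4)
t=0.010: state=(1.650, -0.004)
t=0.020: state=(1.650, -0.048)
t=0.030: state=(1.649, -0.091)
continuing one RK4 step at a time; state shown every 10 steps (Δt=0.1):
t=0.100: state=(1.632, -0.390)
t=0.200: state=(1.573, -0.800)
t=0.300: state=(1.473, -1.189)
t=0.400: state=(1.336, -1.553)
t=0.500: state=(1.163, -1.883)
t=0.600: state=(0.961, -2.164)
t=0.700: state=(0.733, -2.377)
t=0.800: state=(0.488, -2.504)
t=0.900: state=(0.235, -2.530)
t=1.000: state=(-0.014, -2.450)
t=1.100: state=(-0.251, -2.270)
t=1.200: state=(-0.465, -2.004)
t=1.300: state=(-0.650, -1.676)
t=1.400: state=(-0.799, -1.306)
t=1.500: state=(-0.911, -0.916)
t=1.600: state=(-0.982, -0.521)
t=1.700: state=(-1.015, -0.133)
t=1.800: state=(-1.009, 0.239)
t=1.900: state=(-0.968, 0.586)
t=2.000: state=(-0.893, 0.902)
t=2.100: state=(-0.789, 1.178)
t=2.200: state=(-0.659, 1.404)
t=2.300: state=(-0.510, 1.571)
t=2.400: state=(-0.347, 1.671)
t=2.500: state=(-0.178, 1.698)
t=2.600: state=(-0.010, 1.653)
t=2.640: state=(0.055, 1.616)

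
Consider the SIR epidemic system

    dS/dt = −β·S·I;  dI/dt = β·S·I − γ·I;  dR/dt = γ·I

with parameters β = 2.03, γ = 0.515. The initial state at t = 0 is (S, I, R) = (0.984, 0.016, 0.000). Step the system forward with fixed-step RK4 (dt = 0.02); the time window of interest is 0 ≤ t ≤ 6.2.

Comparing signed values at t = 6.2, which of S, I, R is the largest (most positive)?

t=0.000: state=(0.984, 0.016, 0.000)
step 1 (dt=0.02): k1=(-0.032, 0.024, 0.008), k2=(-0.032, 0.024, 0.008), k3=(-0.032, 0.024, 0.008), k4=(-0.033, 0.024, 0.008); state += dt/6·(k1+2k2+2k3+k4)
t=0.020: state=(0.983, 0.016, 0.000)
t=0.040: state=(0.983, 0.017, 0.000)
t=0.060: state=(0.982, 0.017, 0.001)
continuing one RK4 step at a time; state shown every 25 steps (Δt=0.5):
t=0.500: state=(0.961, 0.033, 0.006)
t=1.000: state=(0.915, 0.067, 0.018)
t=1.500: state=(0.832, 0.126, 0.043)
t=2.000: state=(0.702, 0.212, 0.086)
t=2.500: state=(0.539, 0.308, 0.153)
t=3.000: state=(0.379, 0.379, 0.242)
t=3.500: state=(0.254, 0.402, 0.344)
t=4.000: state=(0.170, 0.384, 0.446)
t=4.500: state=(0.117, 0.343, 0.540)
t=5.000: state=(0.085, 0.293, 0.622)
t=5.500: state=(0.065, 0.244, 0.691)
t=6.000: state=(0.052, 0.200, 0.748)
t=6.200: state=(0.048, 0.184, 0.768)
compare at T: S=0.048, I=0.184, R=0.768

largest component: R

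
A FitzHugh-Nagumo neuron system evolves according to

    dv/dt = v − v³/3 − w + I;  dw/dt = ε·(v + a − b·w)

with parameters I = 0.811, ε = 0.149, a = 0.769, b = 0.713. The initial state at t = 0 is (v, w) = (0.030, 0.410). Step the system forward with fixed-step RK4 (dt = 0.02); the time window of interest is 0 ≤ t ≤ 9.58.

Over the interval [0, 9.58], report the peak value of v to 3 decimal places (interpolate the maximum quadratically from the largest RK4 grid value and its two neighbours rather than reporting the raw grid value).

max v = 1.645

t=0.000: state=(0.030, 0.410)
step 1 (dt=0.02): k1=(0.431, 0.075), k2=(0.435, 0.076), k3=(0.435, 0.076), k4=(0.438, 0.077); state += dt/6·(k1+2k2+2k3+k4)
t=0.020: state=(0.039, 0.412)
t=0.040: state=(0.048, 0.413)
t=0.060: state=(0.057, 0.415)
continuing one RK4 step at a time; state shown every 25 steps (Δt=0.5):
t=0.500: state=(0.296, 0.456)
t=1.000: state=(0.675, 0.523)
t=1.500: state=(1.117, 0.617)
t=2.000: state=(1.461, 0.735)
t=2.500: state=(1.617, 0.866)
t=3.000: state=(1.644, 0.996)
t=3.500: state=(1.613, 1.118)
t=4.000: state=(1.558, 1.231)
t=4.500: state=(1.492, 1.334)
t=5.000: state=(1.420, 1.427)
t=5.500: state=(1.342, 1.509)
t=6.000: state=(1.258, 1.581)
t=6.500: state=(1.166, 1.643)
t=7.000: state=(1.063, 1.695)
t=7.500: state=(0.943, 1.735)
t=8.000: state=(0.798, 1.765)
t=8.500: state=(0.610, 1.781)
t=9.000: state=(0.348, 1.780)
t=9.500: state=(-0.052, 1.755)
t=9.580: state=(-0.135, 1.748)
largest grid value and its neighbours: v(2.880)=1.64466, v(2.900)=1.64476, v(2.920)=1.64476
parabola through these three points peaks at t≈2.910 with v≈1.64478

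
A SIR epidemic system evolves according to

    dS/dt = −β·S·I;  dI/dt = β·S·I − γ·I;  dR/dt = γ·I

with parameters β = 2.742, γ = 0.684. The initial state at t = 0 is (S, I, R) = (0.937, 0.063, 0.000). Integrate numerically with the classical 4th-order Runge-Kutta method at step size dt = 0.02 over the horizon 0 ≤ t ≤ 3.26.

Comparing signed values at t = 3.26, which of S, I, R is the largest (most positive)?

t=0.000: state=(0.937, 0.063, 0.000)
step 1 (dt=0.02): k1=(-0.162, 0.119, 0.043), k2=(-0.165, 0.121, 0.044), k3=(-0.165, 0.121, 0.044), k4=(-0.167, 0.123, 0.045); state += dt/6·(k1+2k2+2k3+k4)
t=0.020: state=(0.934, 0.065, 0.001)
t=0.040: state=(0.930, 0.068, 0.002)
t=0.060: state=(0.927, 0.070, 0.003)
continuing one RK4 step at a time; state shown every 10 steps (Δt=0.2):
t=0.200: state=(0.899, 0.091, 0.010)
t=0.400: state=(0.847, 0.128, 0.025)
t=0.600: state=(0.780, 0.175, 0.046)
t=0.800: state=(0.698, 0.228, 0.073)
t=1.000: state=(0.606, 0.285, 0.109)
t=1.200: state=(0.511, 0.338, 0.151)
t=1.400: state=(0.420, 0.380, 0.200)
t=1.600: state=(0.338, 0.408, 0.255)
t=1.800: state=(0.269, 0.420, 0.311)
t=2.000: state=(0.214, 0.418, 0.369)
t=2.200: state=(0.171, 0.404, 0.425)
t=2.400: state=(0.137, 0.384, 0.479)
t=2.600: state=(0.112, 0.358, 0.530)
t=2.800: state=(0.093, 0.330, 0.577)
t=3.000: state=(0.078, 0.302, 0.620)
t=3.200: state=(0.067, 0.274, 0.660)
t=3.260: state=(0.064, 0.266, 0.671)
compare at T: S=0.064, I=0.266, R=0.671

largest component: R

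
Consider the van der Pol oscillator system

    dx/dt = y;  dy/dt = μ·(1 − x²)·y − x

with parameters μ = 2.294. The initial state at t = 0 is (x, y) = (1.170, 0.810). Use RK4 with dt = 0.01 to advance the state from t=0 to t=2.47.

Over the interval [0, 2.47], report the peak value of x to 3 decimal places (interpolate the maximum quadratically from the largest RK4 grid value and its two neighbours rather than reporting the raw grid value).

max x = 1.342

t=0.000: state=(1.170, 0.810)
step 1 (dt=0.01): k1=(0.810, -1.855), k2=(0.801, -1.869), k3=(0.801, -1.869), k4=(0.791, -1.882); state += dt/6·(k1+2k2+2k3+k4)
t=0.010: state=(1.178, 0.791)
t=0.020: state=(1.186, 0.772)
t=0.030: state=(1.193, 0.753)
continuing one RK4 step at a time; state shown every 10 steps (Δt=0.1):
t=0.100: state=(1.241, 0.615)
t=0.200: state=(1.293, 0.416)
t=0.300: state=(1.325, 0.233)
t=0.400: state=(1.340, 0.072)
t=0.500: state=(1.340, -0.062)
t=0.600: state=(1.328, -0.174)
t=0.700: state=(1.306, -0.269)
t=0.800: state=(1.275, -0.350)
t=0.900: state=(1.236, -0.425)
t=1.000: state=(1.190, -0.496)
t=1.100: state=(1.137, -0.569)
t=1.200: state=(1.076, -0.649)
t=1.300: state=(1.007, -0.739)
t=1.400: state=(0.928, -0.848)
t=1.500: state=(0.837, -0.982)
t=1.600: state=(0.730, -1.155)
t=1.700: state=(0.604, -1.382)
t=1.800: state=(0.451, -1.687)
t=1.900: state=(0.263, -2.099)
t=2.000: state=(0.027, -2.641)
t=2.100: state=(-0.269, -3.294)
t=2.200: state=(-0.631, -3.902)
t=2.300: state=(-1.036, -4.090)
t=2.400: state=(-1.422, -3.504)
t=2.470: state=(-1.641, -2.719)
largest grid value and its neighbours: x(0.440)=1.34194, x(0.450)=1.34202, x(0.460)=1.34198
parabola through these three points peaks at t≈0.451 with x≈1.34203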